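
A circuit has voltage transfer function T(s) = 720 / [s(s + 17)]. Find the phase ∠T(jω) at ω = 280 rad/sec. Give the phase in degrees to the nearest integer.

-177 deg

∠(j280 + 17) = arctan(280/17) = 86.53°
∠(j280) = 90.00°
∠T(j280) = − (86.53° + 90.00°) = -176.53°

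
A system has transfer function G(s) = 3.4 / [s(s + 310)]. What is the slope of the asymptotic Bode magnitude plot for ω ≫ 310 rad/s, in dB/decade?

-40 dB/decade

With 0 zeros and 2 poles, the high-frequency asymptotic slope is 20 × (0 − 2) = -40 dB/decade.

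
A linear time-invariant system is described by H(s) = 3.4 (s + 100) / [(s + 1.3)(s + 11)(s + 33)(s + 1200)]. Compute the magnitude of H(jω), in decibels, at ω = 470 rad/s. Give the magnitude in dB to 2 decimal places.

-158.29 dB

|j470 + 100| = √(470² + 100²) = 480.5
|j470 + 1.3| = √(470² + 1.3²) = 470
|j470 + 11| = √(470² + 11²) = 470.1
|j470 + 33| = √(470² + 33²) = 471.2
|j470 + 1200| = √(470² + 1200²) = 1289
|H(j470)| = 3.4 × 480.5 / (470 × 470.1 × 471.2 × 1289) = 1.2177e-08
20 log₁₀(1.2177e-08) = -158.289 dB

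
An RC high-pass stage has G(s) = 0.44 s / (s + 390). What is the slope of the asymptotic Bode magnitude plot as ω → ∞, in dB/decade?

0 dB/decade

With 1 zero and 1 pole, the high-frequency asymptotic slope is 20 × (1 − 1) = 0 dB/decade.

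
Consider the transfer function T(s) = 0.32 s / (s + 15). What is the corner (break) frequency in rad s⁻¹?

15 rad s⁻¹

The single real pole at s = −15 gives a corner at ω = 15 rad s⁻¹.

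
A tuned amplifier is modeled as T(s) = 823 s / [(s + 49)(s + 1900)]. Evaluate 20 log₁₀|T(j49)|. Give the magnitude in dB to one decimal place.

|j49| = 49
|j49 + 49| = √(49² + 49²) = 69.3
|j49 + 1900| = √(49² + 1900²) = 1901
|T(j49)| = 823 × 49 / (69.3 × 1901) = 0.30619
20 log₁₀(0.30619) = -10.28 dB

-10.3 dB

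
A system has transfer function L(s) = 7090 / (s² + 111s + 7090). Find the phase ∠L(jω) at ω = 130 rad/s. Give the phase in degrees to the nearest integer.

-124°

∠[(j130)² + 111(j130) + 7090] = ∠[-9810 + j14430] = 124.21°
∠L(j130) = −124.21° = -124.21°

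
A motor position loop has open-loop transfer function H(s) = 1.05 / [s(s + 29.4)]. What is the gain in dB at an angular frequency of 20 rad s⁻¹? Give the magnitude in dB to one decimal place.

-56.6 dB

|j20 + 29.4| = √(20² + 29.4²) = 35.56
|j20| = 20
|H(j20)| = 1.05 / (35.56 × 20) = 0.0014765
20 log₁₀(0.0014765) = -56.62 dB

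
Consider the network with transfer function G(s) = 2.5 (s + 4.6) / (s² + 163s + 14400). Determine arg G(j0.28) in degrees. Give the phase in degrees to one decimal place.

∠(j0.28 + 4.6) = arctan(0.28/4.6) = 3.48°
∠[(j0.28)² + 163(j0.28) + 14400] = ∠[14400 + j45.64] = 0.18°
∠G(j0.28) = 3.48° − 0.18° = 3.30°

3.3 deg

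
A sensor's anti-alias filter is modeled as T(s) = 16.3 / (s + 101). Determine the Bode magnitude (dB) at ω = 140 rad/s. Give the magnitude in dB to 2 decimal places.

-20.50 dB

|j140 + 101| = √(140² + 101²) = 172.6
|T(j140)| = 16.3 / 172.6 = 0.094422
20 log₁₀(0.094422) = -20.499 dB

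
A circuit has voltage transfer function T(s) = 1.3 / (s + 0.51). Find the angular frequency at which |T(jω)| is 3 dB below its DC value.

For a single-pole low-pass, the −3 dB point is at the pole: ω = 0.51 rad/s.

0.51 rad/s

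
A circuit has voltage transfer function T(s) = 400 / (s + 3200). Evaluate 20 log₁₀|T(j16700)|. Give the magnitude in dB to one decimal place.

|j16700 + 3200| = √(16700² + 3200²) = 1.7e+04
|T(j16700)| = 400 / 1.7e+04 = 0.023524
20 log₁₀(0.023524) = -32.57 dB

-32.6 dB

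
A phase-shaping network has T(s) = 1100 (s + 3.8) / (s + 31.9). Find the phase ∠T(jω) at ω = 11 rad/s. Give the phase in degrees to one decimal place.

∠(j11 + 3.8) = arctan(11/3.8) = 70.94°
∠(j11 + 31.9) = arctan(11/31.9) = 19.03°
∠T(j11) = 70.94° − 19.03° = 51.92°

51.9°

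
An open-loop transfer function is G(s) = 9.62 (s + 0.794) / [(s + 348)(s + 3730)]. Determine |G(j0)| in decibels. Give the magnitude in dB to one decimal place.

-104.6 dB

G(0) = 9.62 × 0.794 / (348 × 3730) = 5.8845e-06
20 log₁₀(5.8845e-06) = -104.61 dB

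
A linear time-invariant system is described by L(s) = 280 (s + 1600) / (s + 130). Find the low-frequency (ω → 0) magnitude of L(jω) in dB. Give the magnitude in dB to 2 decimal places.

L(0) = 280 × 1600 / 130 = 3446.2
20 log₁₀(3446.2) = 70.747 dB

70.75 dB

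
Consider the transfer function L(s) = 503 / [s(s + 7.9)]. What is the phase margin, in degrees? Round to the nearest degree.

20°

Gain crossover: |L(jω)| = 1 at ω ≈ 21.7 rad/s.
∠L(j21.7) = −90° − arctan(21.7/7.9) ≈ -160.03°
PM = 180° + (-160.03°) = 19.97°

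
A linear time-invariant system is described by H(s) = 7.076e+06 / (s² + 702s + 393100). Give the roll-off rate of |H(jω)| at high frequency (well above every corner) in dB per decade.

With 0 zeros and 2 poles, the high-frequency asymptotic slope is 20 × (0 − 2) = -40 dB/decade.

-40 dB/decade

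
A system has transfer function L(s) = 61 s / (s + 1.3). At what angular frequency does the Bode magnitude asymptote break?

1.3 rad/sec

The single real pole at s = −1.3 gives a corner at ω = 1.3 rad/sec.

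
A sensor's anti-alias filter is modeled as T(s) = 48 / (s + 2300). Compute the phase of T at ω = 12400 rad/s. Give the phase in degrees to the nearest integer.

-79°

∠(j12400 + 2300) = arctan(12400/2300) = 79.49°
∠T(j12400) = −79.49° = -79.49°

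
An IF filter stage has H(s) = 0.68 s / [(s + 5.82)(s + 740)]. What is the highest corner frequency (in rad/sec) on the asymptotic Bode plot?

740 rad/sec

Break frequencies occur at each pole and zero magnitude: 5.82 rad/sec, 740 rad/sec.
The highest is 740 rad/sec.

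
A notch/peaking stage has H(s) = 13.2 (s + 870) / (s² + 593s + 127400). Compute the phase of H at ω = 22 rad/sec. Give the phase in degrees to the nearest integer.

∠(j22 + 870) = arctan(22/870) = 1.45°
∠[(j22)² + 593(j22) + 127400] = ∠[1.2692e+05 + j13046] = 5.87°
∠H(j22) = 1.45° − 5.87° = -4.42°

-4°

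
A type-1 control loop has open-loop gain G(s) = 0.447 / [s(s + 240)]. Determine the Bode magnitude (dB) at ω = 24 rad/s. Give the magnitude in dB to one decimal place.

-82.2 dB

|j24 + 240| = √(24² + 240²) = 241.2
|j24| = 24
|G(j24)| = 0.447 / (241.2 × 24) = 7.7219e-05
20 log₁₀(7.7219e-05) = -82.25 dB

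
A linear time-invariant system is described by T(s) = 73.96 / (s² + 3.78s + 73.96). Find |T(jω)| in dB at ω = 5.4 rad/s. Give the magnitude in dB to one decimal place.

3.5 dB

|(j5.4)² + 3.78(j5.4) + 73.96| = |44.8 + j20.412| = 49.23
|T(j5.4)| = 73.96 / 49.23 = 1.5023
20 log₁₀(1.5023) = 3.54 dB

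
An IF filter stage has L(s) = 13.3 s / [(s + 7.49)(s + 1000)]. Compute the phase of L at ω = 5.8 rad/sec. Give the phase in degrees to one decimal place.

51.9°

∠(j5.8) = 90.00°
∠(j5.8 + 7.49) = arctan(5.8/7.49) = 37.75°
∠(j5.8 + 1000) = arctan(5.8/1000) = 0.33°
∠L(j5.8) = 90.00° − (37.75° + 0.33°) = 51.91°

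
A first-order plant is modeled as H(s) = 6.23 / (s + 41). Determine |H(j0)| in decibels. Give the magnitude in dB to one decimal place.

H(0) = 6.23 / 41 = 0.15195
20 log₁₀(0.15195) = -16.37 dB

-16.4 dB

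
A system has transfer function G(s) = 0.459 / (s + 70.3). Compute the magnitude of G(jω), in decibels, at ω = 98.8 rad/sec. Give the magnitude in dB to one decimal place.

-48.4 dB

|j98.8 + 70.3| = √(98.8² + 70.3²) = 121.3
|G(j98.8)| = 0.459 / 121.3 = 0.0037853
20 log₁₀(0.0037853) = -48.44 dB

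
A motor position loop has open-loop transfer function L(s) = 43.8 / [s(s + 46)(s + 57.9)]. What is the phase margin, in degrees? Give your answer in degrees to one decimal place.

Gain crossover: |L(jω)| = 1 at ω ≈ 0.0164 rad/s.
∠L(j0.0164) = −90° − arctan(0.0164/46) − arctan(0.0164/57.9) ≈ -90.04°
PM = 180° + (-90.04°) = 89.96°

90.0 deg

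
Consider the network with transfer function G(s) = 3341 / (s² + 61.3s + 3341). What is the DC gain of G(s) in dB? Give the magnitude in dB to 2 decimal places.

G(0) = 3341 / 3341 = 1
20 log₁₀(1) = 0.000 dB

0.00 dB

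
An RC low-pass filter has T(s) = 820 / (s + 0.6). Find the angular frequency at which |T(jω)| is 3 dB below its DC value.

0.6 rad/s

For a single-pole low-pass, the −3 dB point is at the pole: ω = 0.6 rad/s.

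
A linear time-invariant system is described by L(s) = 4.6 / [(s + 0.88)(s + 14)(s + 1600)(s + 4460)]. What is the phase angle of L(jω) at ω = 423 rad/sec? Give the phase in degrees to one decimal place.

-198.2°

∠(j423 + 0.88) = arctan(423/0.88) = 89.88°
∠(j423 + 14) = arctan(423/14) = 88.10°
∠(j423 + 1600) = arctan(423/1600) = 14.81°
∠(j423 + 4460) = arctan(423/4460) = 5.42°
∠L(j423) = − (89.88° + 88.10° + 14.81° + 5.42°) = -198.21°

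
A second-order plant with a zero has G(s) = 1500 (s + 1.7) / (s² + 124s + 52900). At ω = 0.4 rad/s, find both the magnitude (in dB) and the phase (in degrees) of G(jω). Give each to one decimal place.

|G| = -26.1 dB, ∠G = 13.2°

|j0.4 + 1.7| = √(0.4² + 1.7²) = 1.746
|(j0.4)² + 124(j0.4) + 52900| = |52900 + j49.6| = 5.29e+04
|G(j0.4)| = 1500 × 1.746 / 5.29e+04 = 0.049521
20 log₁₀(0.049521) = -26.10 dB
∠(j0.4 + 1.7) = arctan(0.4/1.7) = 13.24°
∠[(j0.4)² + 124(j0.4) + 52900] = ∠[52900 + j49.6] = 0.05°
∠G(j0.4) = 13.24° − 0.05° = 13.19°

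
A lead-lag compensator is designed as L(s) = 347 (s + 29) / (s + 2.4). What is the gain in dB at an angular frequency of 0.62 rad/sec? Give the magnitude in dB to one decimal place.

|j0.62 + 29| = √(0.62² + 29²) = 29.01
|j0.62 + 2.4| = √(0.62² + 2.4²) = 2.479
|L(j0.62)| = 347 × 29.01 / 2.479 = 4060.6
20 log₁₀(4060.6) = 72.17 dB

72.2 dB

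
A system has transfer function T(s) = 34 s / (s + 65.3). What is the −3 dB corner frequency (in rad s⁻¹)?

65.3 rad s⁻¹

For a single-pole high-pass, the −3 dB point is at the pole: ω = 65.3 rad s⁻¹.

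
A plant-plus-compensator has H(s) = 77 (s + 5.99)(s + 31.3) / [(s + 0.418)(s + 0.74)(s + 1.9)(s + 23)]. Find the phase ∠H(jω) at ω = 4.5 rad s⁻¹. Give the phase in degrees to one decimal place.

-198.4°

∠(j4.5 + 5.99) = arctan(4.5/5.99) = 36.92°
∠(j4.5 + 31.3) = arctan(4.5/31.3) = 8.18°
∠(j4.5 + 0.418) = arctan(4.5/0.418) = 84.69°
∠(j4.5 + 0.74) = arctan(4.5/0.74) = 80.66°
∠(j4.5 + 1.9) = arctan(4.5/1.9) = 67.11°
∠(j4.5 + 23) = arctan(4.5/23) = 11.07°
∠H(j4.5) = 36.92° + 8.18° − (84.69° + 80.66° + 67.11° + 11.07°) = -198.44°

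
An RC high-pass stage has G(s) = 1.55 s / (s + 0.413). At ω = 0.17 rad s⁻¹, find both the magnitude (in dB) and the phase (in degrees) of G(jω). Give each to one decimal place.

|G| = -4.6 dB, ∠G = 67.6°

|j0.17| = 0.17
|j0.17 + 0.413| = √(0.17² + 0.413²) = 0.4466
|G(j0.17)| = 1.55 × 0.17 / 0.4466 = 0.58999
20 log₁₀(0.58999) = -4.58 dB
∠(j0.17) = 90.00°
∠(j0.17 + 0.413) = arctan(0.17/0.413) = 22.37°
∠G(j0.17) = 90.00° − 22.37° = 67.63°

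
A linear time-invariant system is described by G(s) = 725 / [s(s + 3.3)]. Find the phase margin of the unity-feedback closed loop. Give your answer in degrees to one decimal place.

Gain crossover: |G(jω)| = 1 at ω ≈ 26.8 rad s⁻¹.
∠G(j26.8) = −90° − arctan(26.8/3.3) ≈ -172.99°
PM = 180° + (-172.99°) = 7.01°

7.0 deg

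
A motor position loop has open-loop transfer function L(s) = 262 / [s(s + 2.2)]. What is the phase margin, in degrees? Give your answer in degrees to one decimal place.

Gain crossover: |L(jω)| = 1 at ω ≈ 16.1 rad/s.
∠L(j16.1) = −90° − arctan(16.1/2.2) ≈ -172.22°
PM = 180° + (-172.22°) = 7.78°

7.8°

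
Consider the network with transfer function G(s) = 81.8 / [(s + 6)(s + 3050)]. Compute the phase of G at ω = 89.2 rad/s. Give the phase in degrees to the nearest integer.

-88°

∠(j89.2 + 6) = arctan(89.2/6) = 86.15°
∠(j89.2 + 3050) = arctan(89.2/3050) = 1.68°
∠G(j89.2) = − (86.15° + 1.68°) = -87.83°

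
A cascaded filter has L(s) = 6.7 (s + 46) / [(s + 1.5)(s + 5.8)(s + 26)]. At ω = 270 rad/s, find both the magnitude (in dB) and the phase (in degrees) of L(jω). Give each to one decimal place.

|L| = -80.7 dB, ∠L = -182.6°

|j270 + 46| = √(270² + 46²) = 273.9
|j270 + 1.5| = √(270² + 1.5²) = 270
|j270 + 5.8| = √(270² + 5.8²) = 270.1
|j270 + 26| = √(270² + 26²) = 271.2
|L(j270)| = 6.7 × 273.9 / (270 × 270.1 × 271.2) = 9.2779e-05
20 log₁₀(9.2779e-05) = -80.65 dB
∠(j270 + 46) = arctan(270/46) = 80.33°
∠(j270 + 1.5) = arctan(270/1.5) = 89.68°
∠(j270 + 5.8) = arctan(270/5.8) = 88.77°
∠(j270 + 26) = arctan(270/26) = 84.50°
∠L(j270) = 80.33° − (89.68° + 88.77° + 84.50°) = -182.62°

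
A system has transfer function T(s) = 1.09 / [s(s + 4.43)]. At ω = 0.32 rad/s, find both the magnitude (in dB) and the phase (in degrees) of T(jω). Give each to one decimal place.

|T| = -2.3 dB, ∠T = -94.1°

|j0.32 + 4.43| = √(0.32² + 4.43²) = 4.442
|j0.32| = 0.32
|T(j0.32)| = 1.09 / (4.442 × 0.32) = 0.76691
20 log₁₀(0.76691) = -2.31 dB
∠(j0.32 + 4.43) = arctan(0.32/4.43) = 4.13°
∠(j0.32) = 90.00°
∠T(j0.32) = − (4.13° + 90.00°) = -94.13°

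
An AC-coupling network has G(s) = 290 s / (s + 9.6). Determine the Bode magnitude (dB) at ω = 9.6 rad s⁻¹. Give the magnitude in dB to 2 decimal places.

46.24 dB

|j9.6| = 9.6
|j9.6 + 9.6| = √(9.6² + 9.6²) = 13.58
|G(j9.6)| = 290 × 9.6 / 13.58 = 205.06
20 log₁₀(205.06) = 46.238 dB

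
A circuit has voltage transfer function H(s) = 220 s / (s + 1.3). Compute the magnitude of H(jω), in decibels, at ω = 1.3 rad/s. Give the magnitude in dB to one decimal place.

|j1.3| = 1.3
|j1.3 + 1.3| = √(1.3² + 1.3²) = 1.838
|H(j1.3)| = 220 × 1.3 / 1.838 = 155.56
20 log₁₀(155.56) = 43.84 dB

43.8 dB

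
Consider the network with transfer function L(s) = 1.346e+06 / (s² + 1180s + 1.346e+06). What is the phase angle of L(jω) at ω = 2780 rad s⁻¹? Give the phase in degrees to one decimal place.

-152.8°

∠[(j2780)² + 1180(j2780) + 1.346e+06] = ∠[-6.3824e+06 + j3.2804e+06] = 152.80°
∠L(j2780) = −152.80° = -152.80°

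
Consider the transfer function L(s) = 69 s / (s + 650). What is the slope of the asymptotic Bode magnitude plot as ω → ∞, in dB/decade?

With 1 zero and 1 pole, the high-frequency asymptotic slope is 20 × (1 − 1) = 0 dB/decade.

0 dB/decade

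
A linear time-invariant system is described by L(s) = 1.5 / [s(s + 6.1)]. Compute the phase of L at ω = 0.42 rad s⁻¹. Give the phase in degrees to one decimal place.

∠(j0.42 + 6.1) = arctan(0.42/6.1) = 3.94°
∠(j0.42) = 90.00°
∠L(j0.42) = − (3.94° + 90.00°) = -93.94°

-93.9°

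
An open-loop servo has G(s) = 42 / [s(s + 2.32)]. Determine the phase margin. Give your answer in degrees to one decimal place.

20.3°

Gain crossover: |G(jω)| = 1 at ω ≈ 6.28 rad s⁻¹.
∠G(j6.28) = −90° − arctan(6.28/2.32) ≈ -159.71°
PM = 180° + (-159.71°) = 20.29°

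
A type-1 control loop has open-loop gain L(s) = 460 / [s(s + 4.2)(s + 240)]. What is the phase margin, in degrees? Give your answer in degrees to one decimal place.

Gain crossover: |L(jω)| = 1 at ω ≈ 0.454 rad/s.
∠L(j0.454) = −90° − arctan(0.454/4.2) − arctan(0.454/240) ≈ -96.27°
PM = 180° + (-96.27°) = 83.73°

83.7 deg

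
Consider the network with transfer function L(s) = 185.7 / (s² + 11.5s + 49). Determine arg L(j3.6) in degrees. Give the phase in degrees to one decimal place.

∠[(j3.6)² + 11.5(j3.6) + 49] = ∠[36.04 + j41.4] = 48.96°
∠L(j3.6) = −48.96° = -48.96°

-49.0 deg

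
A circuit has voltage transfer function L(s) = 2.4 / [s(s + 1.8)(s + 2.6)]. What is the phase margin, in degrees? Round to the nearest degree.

Gain crossover: |L(jω)| = 1 at ω ≈ 0.487 rad/s.
∠L(j0.487) = −90° − arctan(0.487/1.8) − arctan(0.487/2.6) ≈ -115.73°
PM = 180° + (-115.73°) = 64.27°

64°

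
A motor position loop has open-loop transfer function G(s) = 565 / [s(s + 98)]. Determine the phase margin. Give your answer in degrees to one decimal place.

86.6°

Gain crossover: |G(jω)| = 1 at ω ≈ 5.76 rad s⁻¹.
∠G(j5.76) = −90° − arctan(5.76/98) ≈ -93.36°
PM = 180° + (-93.36°) = 86.64°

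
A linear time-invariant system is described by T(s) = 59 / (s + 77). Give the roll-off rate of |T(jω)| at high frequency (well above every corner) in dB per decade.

With 0 zeros and 1 pole, the high-frequency asymptotic slope is 20 × (0 − 1) = -20 dB/decade.

-20 dB/decade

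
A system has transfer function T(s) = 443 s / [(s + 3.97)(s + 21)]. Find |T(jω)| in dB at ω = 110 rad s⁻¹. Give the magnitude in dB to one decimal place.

|j110| = 110
|j110 + 3.97| = √(110² + 3.97²) = 110.1
|j110 + 21| = √(110² + 21²) = 112
|T(j110)| = 443 × 110 / (110.1 × 112) = 3.9533
20 log₁₀(3.9533) = 11.94 dB

11.9 dB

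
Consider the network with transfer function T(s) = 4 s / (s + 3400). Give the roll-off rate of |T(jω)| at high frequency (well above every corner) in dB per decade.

0 dB/decade

With 1 zero and 1 pole, the high-frequency asymptotic slope is 20 × (1 − 1) = 0 dB/decade.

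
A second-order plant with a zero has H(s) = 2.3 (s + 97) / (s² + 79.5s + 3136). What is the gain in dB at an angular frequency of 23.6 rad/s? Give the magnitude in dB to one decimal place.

|j23.6 + 97| = √(23.6² + 97²) = 99.83
|(j23.6)² + 79.5(j23.6) + 3136| = |2579 + j1876.2| = 3189
|H(j23.6)| = 2.3 × 99.83 / 3189 = 0.071994
20 log₁₀(0.071994) = -22.85 dB

-22.9 dB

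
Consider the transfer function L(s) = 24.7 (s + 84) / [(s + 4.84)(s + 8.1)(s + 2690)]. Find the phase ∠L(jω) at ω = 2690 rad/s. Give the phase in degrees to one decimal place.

∠(j2690 + 84) = arctan(2690/84) = 88.21°
∠(j2690 + 4.84) = arctan(2690/4.84) = 89.90°
∠(j2690 + 8.1) = arctan(2690/8.1) = 89.83°
∠(j2690 + 2690) = arctan(2690/2690) = 45.00°
∠L(j2690) = 88.21° − (89.90° + 89.83° + 45.00°) = -136.51°

-136.5°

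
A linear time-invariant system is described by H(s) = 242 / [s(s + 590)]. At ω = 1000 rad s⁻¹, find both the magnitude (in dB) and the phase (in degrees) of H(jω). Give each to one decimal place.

|j1000 + 590| = √(1000² + 590²) = 1161
|j1000| = 1000
|H(j1000)| = 242 / (1161 × 1000) = 0.00020843
20 log₁₀(0.00020843) = -73.62 dB
∠(j1000 + 590) = arctan(1000/590) = 59.46°
∠(j1000) = 90.00°
∠H(j1000) = − (59.46° + 90.00°) = -149.46°

|H| = -73.6 dB, ∠H = -149.5°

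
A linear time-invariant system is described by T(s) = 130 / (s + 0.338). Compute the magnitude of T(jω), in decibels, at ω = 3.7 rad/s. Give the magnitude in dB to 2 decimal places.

30.88 dB

|j3.7 + 0.338| = √(3.7² + 0.338²) = 3.715
|T(j3.7)| = 130 / 3.715 = 34.989
20 log₁₀(34.989) = 30.879 dB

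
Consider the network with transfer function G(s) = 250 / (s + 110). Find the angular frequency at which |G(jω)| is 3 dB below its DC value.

For a single-pole low-pass, the −3 dB point is at the pole: ω = 110 rad s⁻¹.

110 rad s⁻¹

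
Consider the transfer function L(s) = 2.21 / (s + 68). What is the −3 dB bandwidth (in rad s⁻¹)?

For a single-pole low-pass, the −3 dB point is at the pole: ω = 68 rad s⁻¹.

68 rad s⁻¹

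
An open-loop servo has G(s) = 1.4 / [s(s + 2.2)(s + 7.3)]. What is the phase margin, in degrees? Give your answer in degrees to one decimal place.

87.0°

Gain crossover: |G(jω)| = 1 at ω ≈ 0.0871 rad s⁻¹.
∠G(j0.0871) = −90° − arctan(0.0871/2.2) − arctan(0.0871/7.3) ≈ -92.95°
PM = 180° + (-92.95°) = 87.05°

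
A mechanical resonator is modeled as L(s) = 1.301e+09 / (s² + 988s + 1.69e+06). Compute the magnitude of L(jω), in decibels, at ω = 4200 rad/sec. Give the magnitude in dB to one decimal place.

37.9 dB

|(j4200)² + 988(j4200) + 1.69e+06| = |-1.595e+07 + j4.1496e+06| = 1.648e+07
|L(j4200)| = 1.301e+09 / 1.648e+07 = 78.94
20 log₁₀(78.94) = 37.95 dB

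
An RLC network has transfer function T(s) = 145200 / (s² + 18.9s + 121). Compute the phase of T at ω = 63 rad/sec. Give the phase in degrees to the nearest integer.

-163°

∠[(j63)² + 18.9(j63) + 121] = ∠[-3848 + j1190.7] = 162.81°
∠T(j63) = −162.81° = -162.81°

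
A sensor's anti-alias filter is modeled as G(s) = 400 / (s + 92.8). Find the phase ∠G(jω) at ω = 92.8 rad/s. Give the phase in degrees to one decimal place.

∠(j92.8 + 92.8) = arctan(92.8/92.8) = 45.00°
∠G(j92.8) = −45.00° = -45.00°

-45.0 deg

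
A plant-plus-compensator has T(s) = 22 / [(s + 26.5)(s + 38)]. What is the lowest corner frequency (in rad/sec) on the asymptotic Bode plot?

Break frequencies occur at each pole and zero magnitude: 26.5 rad/sec, 38 rad/sec.
The lowest is 26.5 rad/sec.

26.5 rad/sec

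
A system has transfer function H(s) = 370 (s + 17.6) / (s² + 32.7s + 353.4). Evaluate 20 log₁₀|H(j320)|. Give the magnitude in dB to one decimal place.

|j320 + 17.6| = √(320² + 17.6²) = 320.5
|(j320)² + 32.7(j320) + 353.4| = |-1.0205e+05 + j10464| = 1.026e+05
|H(j320)| = 370 × 320.5 / 1.026e+05 = 1.1559
20 log₁₀(1.1559) = 1.26 dB

1.3 dB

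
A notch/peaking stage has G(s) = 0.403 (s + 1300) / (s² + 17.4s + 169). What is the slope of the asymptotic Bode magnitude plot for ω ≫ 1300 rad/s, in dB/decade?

-20 dB/decade

With 1 zero and 2 poles, the high-frequency asymptotic slope is 20 × (1 − 2) = -20 dB/decade.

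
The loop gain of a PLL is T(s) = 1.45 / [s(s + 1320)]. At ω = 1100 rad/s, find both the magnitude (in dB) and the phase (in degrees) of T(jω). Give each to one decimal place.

|j1100 + 1320| = √(1100² + 1320²) = 1718
|j1100| = 1100
|T(j1100)| = 1.45 / (1718 × 1100) = 7.6716e-07
20 log₁₀(7.6716e-07) = -122.30 dB
∠(j1100 + 1320) = arctan(1100/1320) = 39.81°
∠(j1100) = 90.00°
∠T(j1100) = − (39.81° + 90.00°) = -129.81°

|T| = -122.3 dB, ∠T = -129.8 deg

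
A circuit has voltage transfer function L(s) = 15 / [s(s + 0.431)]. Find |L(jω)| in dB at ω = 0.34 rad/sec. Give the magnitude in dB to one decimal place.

|j0.34 + 0.431| = √(0.34² + 0.431²) = 0.549
|j0.34| = 0.34
|L(j0.34)| = 15 / (0.549 × 0.34) = 80.365
20 log₁₀(80.365) = 38.10 dB

38.1 dB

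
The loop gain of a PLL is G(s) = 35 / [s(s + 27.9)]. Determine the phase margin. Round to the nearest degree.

87°

Gain crossover: |G(jω)| = 1 at ω ≈ 1.25 rad/s.
∠G(j1.25) = −90° − arctan(1.25/27.9) ≈ -92.57°
PM = 180° + (-92.57°) = 87.43°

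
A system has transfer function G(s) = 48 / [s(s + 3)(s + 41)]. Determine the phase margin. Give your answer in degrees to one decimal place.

82.1 deg

Gain crossover: |G(jω)| = 1 at ω ≈ 0.387 rad s⁻¹.
∠G(j0.387) = −90° − arctan(0.387/3) − arctan(0.387/41) ≈ -97.89°
PM = 180° + (-97.89°) = 82.11°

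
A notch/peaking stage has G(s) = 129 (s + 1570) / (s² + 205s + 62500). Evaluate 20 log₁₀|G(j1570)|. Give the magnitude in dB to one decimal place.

-18.6 dB

|j1570 + 1570| = √(1570² + 1570²) = 2220
|(j1570)² + 205(j1570) + 62500| = |-2.4024e+06 + j3.2185e+05| = 2.424e+06
|G(j1570)| = 129 × 2220 / 2.424e+06 = 0.11817
20 log₁₀(0.11817) = -18.55 dB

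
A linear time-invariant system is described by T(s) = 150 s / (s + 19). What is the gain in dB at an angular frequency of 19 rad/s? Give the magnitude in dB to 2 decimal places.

40.51 dB

|j19| = 19
|j19 + 19| = √(19² + 19²) = 26.87
|T(j19)| = 150 × 19 / 26.87 = 106.07
20 log₁₀(106.07) = 40.512 dB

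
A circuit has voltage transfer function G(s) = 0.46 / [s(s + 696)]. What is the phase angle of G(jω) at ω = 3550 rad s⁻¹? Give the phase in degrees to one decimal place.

-168.9°

∠(j3550 + 696) = arctan(3550/696) = 78.91°
∠(j3550) = 90.00°
∠G(j3550) = − (78.91° + 90.00°) = -168.91°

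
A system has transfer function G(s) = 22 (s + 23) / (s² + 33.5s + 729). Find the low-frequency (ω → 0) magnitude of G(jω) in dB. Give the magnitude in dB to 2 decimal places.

-3.17 dB

G(0) = 22 × 23 / 729 = 0.6941
20 log₁₀(0.6941) = -3.172 dB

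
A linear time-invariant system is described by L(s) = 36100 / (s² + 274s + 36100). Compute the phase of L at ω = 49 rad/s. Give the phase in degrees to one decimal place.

∠[(j49)² + 274(j49) + 36100] = ∠[33699 + j13426] = 21.72°
∠L(j49) = −21.72° = -21.72°

-21.7°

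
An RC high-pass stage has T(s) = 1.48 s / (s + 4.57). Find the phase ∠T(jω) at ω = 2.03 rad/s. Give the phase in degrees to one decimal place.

66.0°

∠(j2.03) = 90.00°
∠(j2.03 + 4.57) = arctan(2.03/4.57) = 23.95°
∠T(j2.03) = 90.00° − 23.95° = 66.05°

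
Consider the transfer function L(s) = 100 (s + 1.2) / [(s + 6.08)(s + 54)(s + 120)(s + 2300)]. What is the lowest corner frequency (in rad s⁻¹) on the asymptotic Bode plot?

1.2 rad s⁻¹

Break frequencies occur at each pole and zero magnitude: 1.2 rad s⁻¹, 6.08 rad s⁻¹, 54 rad s⁻¹, 120 rad s⁻¹, 2300 rad s⁻¹.
The lowest is 1.2 rad s⁻¹.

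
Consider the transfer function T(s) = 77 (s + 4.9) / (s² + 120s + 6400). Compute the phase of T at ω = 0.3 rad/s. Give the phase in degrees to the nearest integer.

3 deg

∠(j0.3 + 4.9) = arctan(0.3/4.9) = 3.50°
∠[(j0.3)² + 120(j0.3) + 6400] = ∠[6399.9 + j36] = 0.32°
∠T(j0.3) = 3.50° − 0.32° = 3.18°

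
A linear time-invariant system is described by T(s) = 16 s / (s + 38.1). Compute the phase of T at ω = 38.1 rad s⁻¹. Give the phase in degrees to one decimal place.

∠(j38.1) = 90.00°
∠(j38.1 + 38.1) = arctan(38.1/38.1) = 45.00°
∠T(j38.1) = 90.00° − 45.00° = 45.00°

45.0°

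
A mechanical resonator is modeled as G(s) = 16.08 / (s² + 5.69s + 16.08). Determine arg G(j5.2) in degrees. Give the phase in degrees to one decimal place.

∠[(j5.2)² + 5.69(j5.2) + 16.08] = ∠[-10.96 + j29.588] = 110.33°
∠G(j5.2) = −110.33° = -110.33°

-110.3°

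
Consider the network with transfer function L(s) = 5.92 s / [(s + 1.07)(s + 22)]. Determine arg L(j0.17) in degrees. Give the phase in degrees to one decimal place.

80.5 deg

∠(j0.17) = 90.00°
∠(j0.17 + 1.07) = arctan(0.17/1.07) = 9.03°
∠(j0.17 + 22) = arctan(0.17/22) = 0.44°
∠L(j0.17) = 90.00° − (9.03° + 0.44°) = 80.53°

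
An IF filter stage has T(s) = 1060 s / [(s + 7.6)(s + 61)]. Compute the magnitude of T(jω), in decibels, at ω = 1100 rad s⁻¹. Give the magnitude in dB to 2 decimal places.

|j1100| = 1100
|j1100 + 7.6| = √(1100² + 7.6²) = 1100
|j1100 + 61| = √(1100² + 61²) = 1102
|T(j1100)| = 1060 × 1100 / (1100 × 1102) = 0.96214
20 log₁₀(0.96214) = -0.335 dB

-0.34 dB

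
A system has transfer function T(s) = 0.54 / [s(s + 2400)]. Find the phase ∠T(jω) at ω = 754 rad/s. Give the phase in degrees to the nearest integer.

-107 deg

∠(j754 + 2400) = arctan(754/2400) = 17.44°
∠(j754) = 90.00°
∠T(j754) = − (17.44° + 90.00°) = -107.44°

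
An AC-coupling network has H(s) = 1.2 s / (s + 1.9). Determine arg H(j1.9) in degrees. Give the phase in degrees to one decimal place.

45.0°

∠(j1.9) = 90.00°
∠(j1.9 + 1.9) = arctan(1.9/1.9) = 45.00°
∠H(j1.9) = 90.00° − 45.00° = 45.00°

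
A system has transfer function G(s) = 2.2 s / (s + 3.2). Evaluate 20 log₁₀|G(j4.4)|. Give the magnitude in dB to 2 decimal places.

5.00 dB

|j4.4| = 4.4
|j4.4 + 3.2| = √(4.4² + 3.2²) = 5.441
|G(j4.4)| = 2.2 × 4.4 / 5.441 = 1.7792
20 log₁₀(1.7792) = 5.005 dB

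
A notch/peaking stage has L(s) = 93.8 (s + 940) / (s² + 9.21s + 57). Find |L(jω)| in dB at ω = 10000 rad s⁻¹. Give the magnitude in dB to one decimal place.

|j10000 + 940| = √(10000² + 940²) = 1.004e+04
|(j10000)² + 9.21(j10000) + 57| = |-1e+08 + j92100| = 1e+08
|L(j10000)| = 93.8 × 1.004e+04 / 1e+08 = 0.0094214
20 log₁₀(0.0094214) = -40.52 dB

-40.5 dB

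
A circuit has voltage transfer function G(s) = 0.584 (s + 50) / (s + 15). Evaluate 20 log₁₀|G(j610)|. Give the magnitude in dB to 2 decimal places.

-4.65 dB

|j610 + 50| = √(610² + 50²) = 612
|j610 + 15| = √(610² + 15²) = 610.2
|G(j610)| = 0.584 × 612 / 610.2 = 0.58578
20 log₁₀(0.58578) = -4.645 dB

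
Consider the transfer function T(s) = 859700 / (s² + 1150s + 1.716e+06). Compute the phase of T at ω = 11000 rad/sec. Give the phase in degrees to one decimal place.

-173.9°

∠[(j11000)² + 1150(j11000) + 1.716e+06] = ∠[-1.1928e+08 + j1.265e+07] = 173.95°
∠T(j11000) = −173.95° = -173.95°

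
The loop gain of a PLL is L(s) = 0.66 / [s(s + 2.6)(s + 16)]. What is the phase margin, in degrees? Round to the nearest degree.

90°

Gain crossover: |L(jω)| = 1 at ω ≈ 0.0159 rad/sec.
∠L(j0.0159) = −90° − arctan(0.0159/2.6) − arctan(0.0159/16) ≈ -90.41°
PM = 180° + (-90.41°) = 89.59°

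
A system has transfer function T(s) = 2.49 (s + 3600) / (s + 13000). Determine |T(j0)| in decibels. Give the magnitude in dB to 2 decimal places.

T(0) = 2.49 × 3600 / 13000 = 0.68954
20 log₁₀(0.68954) = -3.229 dB

-3.23 dB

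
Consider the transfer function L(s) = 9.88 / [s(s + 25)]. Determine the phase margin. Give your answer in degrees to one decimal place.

Gain crossover: |L(jω)| = 1 at ω ≈ 0.395 rad/sec.
∠L(j0.395) = −90° − arctan(0.395/25) ≈ -90.91°
PM = 180° + (-90.91°) = 89.09°

89.1°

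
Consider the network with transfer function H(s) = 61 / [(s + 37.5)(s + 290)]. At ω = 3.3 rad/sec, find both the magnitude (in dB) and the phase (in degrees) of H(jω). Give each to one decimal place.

|j3.3 + 37.5| = √(3.3² + 37.5²) = 37.64
|j3.3 + 290| = √(3.3² + 290²) = 290
|H(j3.3)| = 61 / (37.64 × 290) = 0.0055872
20 log₁₀(0.0055872) = -45.06 dB
∠(j3.3 + 37.5) = arctan(3.3/37.5) = 5.03°
∠(j3.3 + 290) = arctan(3.3/290) = 0.65°
∠H(j3.3) = − (5.03° + 0.65°) = -5.68°

|H| = -45.1 dB, ∠H = -5.7 deg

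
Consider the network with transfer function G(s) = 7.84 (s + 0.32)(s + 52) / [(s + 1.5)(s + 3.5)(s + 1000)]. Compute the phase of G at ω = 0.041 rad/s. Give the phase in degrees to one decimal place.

∠(j0.041 + 0.32) = arctan(0.041/0.32) = 7.30°
∠(j0.041 + 52) = arctan(0.041/52) = 0.05°
∠(j0.041 + 1.5) = arctan(0.041/1.5) = 1.57°
∠(j0.041 + 3.5) = arctan(0.041/3.5) = 0.67°
∠(j0.041 + 1000) = arctan(0.041/1000) = 0.00°
∠G(j0.041) = 7.30° + 0.05° − (1.57° + 0.67° + 0.00°) = 5.11°

5.1°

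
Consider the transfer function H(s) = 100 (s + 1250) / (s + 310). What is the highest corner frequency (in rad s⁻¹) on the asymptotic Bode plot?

1250 rad s⁻¹

Break frequencies occur at each pole and zero magnitude: 310 rad s⁻¹, 1250 rad s⁻¹.
The highest is 1250 rad s⁻¹.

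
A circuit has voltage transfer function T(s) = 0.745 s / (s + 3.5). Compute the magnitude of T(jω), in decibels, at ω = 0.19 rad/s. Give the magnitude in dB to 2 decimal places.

|j0.19| = 0.19
|j0.19 + 3.5| = √(0.19² + 3.5²) = 3.505
|T(j0.19)| = 0.745 × 0.19 / 3.505 = 0.040383
20 log₁₀(0.040383) = -27.876 dB

-27.88 dB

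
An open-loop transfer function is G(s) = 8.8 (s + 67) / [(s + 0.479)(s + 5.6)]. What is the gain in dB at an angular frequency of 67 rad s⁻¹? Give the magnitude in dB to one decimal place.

|j67 + 67| = √(67² + 67²) = 94.75
|j67 + 0.479| = √(67² + 0.479²) = 67
|j67 + 5.6| = √(67² + 5.6²) = 67.23
|G(j67)| = 8.8 × 94.75 / (67 × 67.23) = 0.1851
20 log₁₀(0.1851) = -14.65 dB

-14.7 dB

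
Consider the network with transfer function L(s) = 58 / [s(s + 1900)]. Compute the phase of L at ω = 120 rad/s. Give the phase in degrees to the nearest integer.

-94 deg

∠(j120 + 1900) = arctan(120/1900) = 3.61°
∠(j120) = 90.00°
∠L(j120) = − (3.61° + 90.00°) = -93.61°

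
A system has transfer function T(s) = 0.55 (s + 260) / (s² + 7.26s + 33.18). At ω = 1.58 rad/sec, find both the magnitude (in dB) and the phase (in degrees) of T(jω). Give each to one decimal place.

|j1.58 + 260| = √(1.58² + 260²) = 260
|(j1.58)² + 7.26(j1.58) + 33.18| = |30.684 + j11.471| = 32.76
|T(j1.58)| = 0.55 × 260 / 32.76 = 4.3655
20 log₁₀(4.3655) = 12.80 dB
∠(j1.58 + 260) = arctan(1.58/260) = 0.35°
∠[(j1.58)² + 7.26(j1.58) + 33.18] = ∠[30.684 + j11.471] = 20.50°
∠T(j1.58) = 0.35° − 20.50° = -20.15°

|T| = 12.8 dB, ∠T = -20.1°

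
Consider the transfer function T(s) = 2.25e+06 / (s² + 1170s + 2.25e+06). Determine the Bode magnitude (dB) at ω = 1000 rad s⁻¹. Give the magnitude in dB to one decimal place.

|(j1000)² + 1170(j1000) + 2.25e+06| = |1.25e+06 + j1.17e+06| = 1.712e+06
|T(j1000)| = 2.25e+06 / 1.712e+06 = 1.3142
20 log₁₀(1.3142) = 2.37 dB

2.4 dB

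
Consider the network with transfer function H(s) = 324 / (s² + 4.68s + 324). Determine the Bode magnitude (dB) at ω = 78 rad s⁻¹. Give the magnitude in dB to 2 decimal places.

-25.01 dB

|(j78)² + 4.68(j78) + 324| = |-5760 + j365.04| = 5772
|H(j78)| = 324 / 5772 = 0.056137
20 log₁₀(0.056137) = -25.015 dB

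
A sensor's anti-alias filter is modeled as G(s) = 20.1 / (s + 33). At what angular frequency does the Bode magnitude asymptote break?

33 rad s⁻¹

The single real pole at s = −33 gives a corner at ω = 33 rad s⁻¹.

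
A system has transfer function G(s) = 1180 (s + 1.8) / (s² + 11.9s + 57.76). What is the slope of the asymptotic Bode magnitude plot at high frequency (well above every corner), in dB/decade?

-20 dB/decade

With 1 zero and 2 poles, the high-frequency asymptotic slope is 20 × (1 − 2) = -20 dB/decade.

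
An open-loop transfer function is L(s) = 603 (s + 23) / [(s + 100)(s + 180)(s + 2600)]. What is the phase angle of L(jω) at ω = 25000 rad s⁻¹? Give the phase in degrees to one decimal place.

-173.5 deg

∠(j25000 + 23) = arctan(25000/23) = 89.95°
∠(j25000 + 100) = arctan(25000/100) = 89.77°
∠(j25000 + 180) = arctan(25000/180) = 89.59°
∠(j25000 + 2600) = arctan(25000/2600) = 84.06°
∠L(j25000) = 89.95° − (89.77° + 89.59° + 84.06°) = -173.47°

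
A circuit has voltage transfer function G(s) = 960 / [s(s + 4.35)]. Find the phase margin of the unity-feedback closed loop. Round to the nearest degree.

Gain crossover: |G(jω)| = 1 at ω ≈ 30.8 rad/s.
∠G(j30.8) = −90° − arctan(30.8/4.35) ≈ -171.97°
PM = 180° + (-171.97°) = 8.03°

8°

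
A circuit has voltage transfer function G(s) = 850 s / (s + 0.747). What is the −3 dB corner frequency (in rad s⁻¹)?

0.747 rad s⁻¹

For a single-pole high-pass, the −3 dB point is at the pole: ω = 0.747 rad s⁻¹.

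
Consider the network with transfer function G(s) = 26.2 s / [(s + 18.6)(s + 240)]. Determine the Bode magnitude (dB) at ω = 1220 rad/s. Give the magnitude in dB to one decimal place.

-33.5 dB

|j1220| = 1220
|j1220 + 18.6| = √(1220² + 18.6²) = 1220
|j1220 + 240| = √(1220² + 240²) = 1243
|G(j1220)| = 26.2 × 1220 / (1220 × 1243) = 0.021069
20 log₁₀(0.021069) = -33.53 dB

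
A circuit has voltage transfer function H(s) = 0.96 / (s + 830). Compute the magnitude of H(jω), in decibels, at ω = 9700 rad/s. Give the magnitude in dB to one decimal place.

|j9700 + 830| = √(9700² + 830²) = 9735
|H(j9700)| = 0.96 / 9735 = 9.8609e-05
20 log₁₀(9.8609e-05) = -80.12 dB

-80.1 dB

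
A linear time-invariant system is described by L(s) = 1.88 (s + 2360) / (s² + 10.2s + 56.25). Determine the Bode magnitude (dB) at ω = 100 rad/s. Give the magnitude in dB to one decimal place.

|j100 + 2360| = √(100² + 2360²) = 2362
|(j100)² + 10.2(j100) + 56.25| = |-9943.8 + j1020| = 9996
|L(j100)| = 1.88 × 2362 / 9996 = 0.44426
20 log₁₀(0.44426) = -7.05 dB

-7.0 dB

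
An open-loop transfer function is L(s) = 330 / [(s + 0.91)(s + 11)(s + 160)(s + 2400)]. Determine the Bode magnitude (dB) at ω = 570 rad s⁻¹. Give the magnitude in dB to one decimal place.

-183.2 dB

|j570 + 0.91| = √(570² + 0.91²) = 570
|j570 + 11| = √(570² + 11²) = 570.1
|j570 + 160| = √(570² + 160²) = 592
|j570 + 2400| = √(570² + 2400²) = 2467
|L(j570)| = 330 / (570 × 570.1 × 592 × 2467) = 6.9536e-10
20 log₁₀(6.9536e-10) = -183.16 dB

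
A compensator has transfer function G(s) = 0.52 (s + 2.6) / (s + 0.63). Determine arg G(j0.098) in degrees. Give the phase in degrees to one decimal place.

∠(j0.098 + 2.6) = arctan(0.098/2.6) = 2.16°
∠(j0.098 + 0.63) = arctan(0.098/0.63) = 8.84°
∠G(j0.098) = 2.16° − 8.84° = -6.68°

-6.7°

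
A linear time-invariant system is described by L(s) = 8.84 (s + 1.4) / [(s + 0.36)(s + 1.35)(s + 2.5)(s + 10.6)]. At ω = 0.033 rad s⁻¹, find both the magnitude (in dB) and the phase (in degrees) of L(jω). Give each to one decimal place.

|j0.033 + 1.4| = √(0.033² + 1.4²) = 1.4
|j0.033 + 0.36| = √(0.033² + 0.36²) = 0.3615
|j0.033 + 1.35| = √(0.033² + 1.35²) = 1.35
|j0.033 + 2.5| = √(0.033² + 2.5²) = 2.5
|j0.033 + 10.6| = √(0.033² + 10.6²) = 10.6
|L(j0.033)| = 8.84 × 1.4 / (0.3615 × 1.35 × 2.5 × 10.6) = 0.95682
20 log₁₀(0.95682) = -0.38 dB
∠(j0.033 + 1.4) = arctan(0.033/1.4) = 1.35°
∠(j0.033 + 0.36) = arctan(0.033/0.36) = 5.24°
∠(j0.033 + 1.35) = arctan(0.033/1.35) = 1.40°
∠(j0.033 + 2.5) = arctan(0.033/2.5) = 0.76°
∠(j0.033 + 10.6) = arctan(0.033/10.6) = 0.18°
∠L(j0.033) = 1.35° − (5.24° + 1.40° + 0.76° + 0.18°) = -6.22°

|L| = -0.4 dB, ∠L = -6.2°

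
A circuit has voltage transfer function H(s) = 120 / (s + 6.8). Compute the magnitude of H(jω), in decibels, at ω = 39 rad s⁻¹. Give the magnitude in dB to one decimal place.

|j39 + 6.8| = √(39² + 6.8²) = 39.59
|H(j39)| = 120 / 39.59 = 3.0312
20 log₁₀(3.0312) = 9.63 dB

9.6 dB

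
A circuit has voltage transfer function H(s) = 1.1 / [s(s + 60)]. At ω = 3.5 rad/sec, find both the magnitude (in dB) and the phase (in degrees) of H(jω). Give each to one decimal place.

|j3.5 + 60| = √(3.5² + 60²) = 60.1
|j3.5| = 3.5
|H(j3.5)| = 1.1 / (60.1 × 3.5) = 0.0052292
20 log₁₀(0.0052292) = -45.63 dB
∠(j3.5 + 60) = arctan(3.5/60) = 3.34°
∠(j3.5) = 90.00°
∠H(j3.5) = − (3.34° + 90.00°) = -93.34°

|H| = -45.6 dB, ∠H = -93.3°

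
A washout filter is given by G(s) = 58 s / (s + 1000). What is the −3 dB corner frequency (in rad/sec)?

1000 rad/sec

For a single-pole high-pass, the −3 dB point is at the pole: ω = 1000 rad/sec.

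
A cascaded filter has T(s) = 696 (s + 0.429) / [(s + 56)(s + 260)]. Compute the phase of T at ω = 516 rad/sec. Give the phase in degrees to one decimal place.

∠(j516 + 0.429) = arctan(516/0.429) = 89.95°
∠(j516 + 56) = arctan(516/56) = 83.81°
∠(j516 + 260) = arctan(516/260) = 63.26°
∠T(j516) = 89.95° − (83.81° + 63.26°) = -57.11°

-57.1°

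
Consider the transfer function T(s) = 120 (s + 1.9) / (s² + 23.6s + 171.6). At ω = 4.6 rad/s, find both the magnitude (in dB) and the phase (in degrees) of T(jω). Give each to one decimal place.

|j4.6 + 1.9| = √(4.6² + 1.9²) = 4.977
|(j4.6)² + 23.6(j4.6) + 171.6| = |150.44 + j108.56| = 185.5
|T(j4.6)| = 120 × 4.977 / 185.5 = 3.2193
20 log₁₀(3.2193) = 10.16 dB
∠(j4.6 + 1.9) = arctan(4.6/1.9) = 67.56°
∠[(j4.6)² + 23.6(j4.6) + 171.6] = ∠[150.44 + j108.56] = 35.81°
∠T(j4.6) = 67.56° − 35.81° = 31.74°

|T| = 10.2 dB, ∠T = 31.7°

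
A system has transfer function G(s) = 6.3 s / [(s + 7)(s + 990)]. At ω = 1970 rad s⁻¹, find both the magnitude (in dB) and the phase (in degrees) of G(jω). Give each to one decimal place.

|G| = -50.9 dB, ∠G = -63.1°

|j1970| = 1970
|j1970 + 7| = √(1970² + 7²) = 1970
|j1970 + 990| = √(1970² + 990²) = 2205
|G(j1970)| = 6.3 × 1970 / (1970 × 2205) = 0.0028574
20 log₁₀(0.0028574) = -50.88 dB
∠(j1970) = 90.00°
∠(j1970 + 7) = arctan(1970/7) = 89.80°
∠(j1970 + 990) = arctan(1970/990) = 63.32°
∠G(j1970) = 90.00° − (89.80° + 63.32°) = -63.12°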